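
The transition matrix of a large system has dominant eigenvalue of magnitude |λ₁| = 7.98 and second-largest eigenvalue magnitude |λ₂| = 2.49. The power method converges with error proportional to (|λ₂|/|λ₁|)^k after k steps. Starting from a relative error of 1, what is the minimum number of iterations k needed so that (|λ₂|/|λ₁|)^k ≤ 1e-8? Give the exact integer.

|λ₂/λ₁| = 2.49/7.98 = 0.31203
Need k ≥ ln(1e-8) / ln(0.31203) = -18.4207 / -1.1647 ≈ 15.816
Smallest integer k satisfying the bound: 16

16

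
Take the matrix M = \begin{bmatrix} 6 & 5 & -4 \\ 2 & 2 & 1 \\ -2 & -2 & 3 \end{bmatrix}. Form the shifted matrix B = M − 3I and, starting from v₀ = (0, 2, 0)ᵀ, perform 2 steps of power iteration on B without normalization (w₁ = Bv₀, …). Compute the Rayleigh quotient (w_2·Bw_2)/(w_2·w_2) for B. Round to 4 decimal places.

μ ≈ 6.3134

B = M − 3I has rows (3, 5, -4); (2, -1, 1); (-2, -2, 0)
w1 = Bv₀ = (3·0 + 5·2 + (-4)·0; 2·0 + (-1)·2 + 1·0; (-2)·0 + (-2)·2 + 0·0) = (10, -2, -4)
w2 = Bw1 = (3·10 + 5·(-2) + (-4)·(-4); 2·10 + (-1)·(-2) + 1·(-4); (-2)·10 + (-2)·(-2) + 0·(-4)) = (36, 18, -16)
Bw2 = (262, 38, -108)
w2·Bw2 = 11844; w2·w2 = 1876; μ ≈ 11844/1876 = 6.3134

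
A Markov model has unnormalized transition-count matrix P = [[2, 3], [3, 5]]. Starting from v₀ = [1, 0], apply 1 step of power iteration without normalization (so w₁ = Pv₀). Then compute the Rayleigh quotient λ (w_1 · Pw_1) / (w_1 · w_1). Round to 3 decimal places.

λ ≈ 6.846

w1 = Pv₀ = (2, 3)
Pw1 = (13, 21)
w1·Pw1 = 2·13 + 3·21 = 89; w1·w1 = 2·2 + 3·3 = 13
λ ≈ 89/13 = 6.846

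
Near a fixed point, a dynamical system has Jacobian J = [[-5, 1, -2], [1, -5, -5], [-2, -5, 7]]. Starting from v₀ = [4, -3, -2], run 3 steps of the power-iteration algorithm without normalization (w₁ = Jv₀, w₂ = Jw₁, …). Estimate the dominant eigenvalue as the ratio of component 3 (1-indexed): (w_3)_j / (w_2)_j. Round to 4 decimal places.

w1 = Jv₀ = (-19, 29, -7)
w2 = Jw1 = (138, -129, -156)
w3 = Jw2 = (-507, 1563, -723)
Ratio at component: -723 / -156 = 4.6346

4.6346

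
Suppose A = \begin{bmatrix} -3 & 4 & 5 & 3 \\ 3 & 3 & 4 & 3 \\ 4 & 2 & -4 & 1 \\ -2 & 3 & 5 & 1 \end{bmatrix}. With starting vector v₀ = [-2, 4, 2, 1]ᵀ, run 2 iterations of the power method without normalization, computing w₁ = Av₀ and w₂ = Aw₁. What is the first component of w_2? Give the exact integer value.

9

w1 = Av₀ = ((-3)·(-2) + 4·4 + 5·2 + 3·1; 3·(-2) + 3·4 + 4·2 + 3·1; 4·(-2) + 2·4 + (-4)·2 + 1·1; (-2)·(-2) + 3·4 + 5·2 + 1·1) = (35, 17, -7, 27)
w2 = Aw1 = ((-3)·35 + 4·17 + 5·(-7) + 3·27; 3·35 + 3·17 + 4·(-7) + 3·27; 4·35 + 2·17 + (-4)·(-7) + 1·27; (-2)·35 + 3·17 + 5·(-7) + 1·27) = (9, 209, 229, -27)
The requested component of w2 is 9.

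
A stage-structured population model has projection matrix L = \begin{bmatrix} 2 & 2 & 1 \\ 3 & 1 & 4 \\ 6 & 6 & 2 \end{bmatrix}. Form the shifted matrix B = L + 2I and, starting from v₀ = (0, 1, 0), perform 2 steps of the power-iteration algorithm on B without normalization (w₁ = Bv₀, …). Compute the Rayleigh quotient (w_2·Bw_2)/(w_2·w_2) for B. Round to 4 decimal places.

10.4087

B = L + 2I has rows (4, 2, 1); (3, 3, 4); (6, 6, 4)
w1 = Bv₀ = (4·0 + 2·1 + 1·0; 3·0 + 3·1 + 4·0; 6·0 + 6·1 + 4·0) = (2, 3, 6)
w2 = Bw1 = (4·2 + 2·3 + 1·6; 3·2 + 3·3 + 4·6; 6·2 + 6·3 + 4·6) = (20, 39, 54)
Bw2 = (212, 393, 570)
w2·Bw2 = 50347; w2·w2 = 4837; μ ≈ 50347/4837 = 10.4087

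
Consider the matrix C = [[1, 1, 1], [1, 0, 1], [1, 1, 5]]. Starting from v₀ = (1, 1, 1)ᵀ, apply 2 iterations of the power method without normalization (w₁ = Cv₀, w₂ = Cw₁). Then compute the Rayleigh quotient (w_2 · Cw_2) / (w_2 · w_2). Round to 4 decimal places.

5.5011

w1 = Cv₀ = (1·1 + 1·1 + 1·1; 1·1 + 0·1 + 1·1; 1·1 + 1·1 + 5·1) = (3, 2, 7)
w2 = Cw1 = (1·3 + 1·2 + 1·7; 1·3 + 0·2 + 1·7; 1·3 + 1·2 + 5·7) = (12, 10, 40)
Cw2 = (62, 52, 222)
w2·Cw2 = 12·62 + 10·52 + 40·222 = 10144; w2·w2 = 12·12 + 10·10 + 40·40 = 1844
λ ≈ 10144/1844 = 5.5011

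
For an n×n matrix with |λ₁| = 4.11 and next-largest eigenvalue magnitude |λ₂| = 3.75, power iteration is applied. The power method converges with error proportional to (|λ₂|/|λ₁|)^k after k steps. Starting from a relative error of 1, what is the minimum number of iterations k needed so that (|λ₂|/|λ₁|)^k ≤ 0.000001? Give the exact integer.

|λ₂/λ₁| = 3.75/4.11 = 0.91241
Need k ≥ ln(0.000001) / ln(0.91241) = -13.8155 / -0.0917 ≈ 150.714
Smallest integer k satisfying the bound: 151

151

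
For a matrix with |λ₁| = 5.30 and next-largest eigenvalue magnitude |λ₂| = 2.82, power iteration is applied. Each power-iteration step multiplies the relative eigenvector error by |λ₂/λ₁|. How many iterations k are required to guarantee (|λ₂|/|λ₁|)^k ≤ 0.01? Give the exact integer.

8

|λ₂/λ₁| = 2.82/5.30 = 0.53208
Need k ≥ ln(0.01) / ln(0.53208) = -4.6052 / -0.6310 ≈ 7.299
Smallest integer k satisfying the bound: 8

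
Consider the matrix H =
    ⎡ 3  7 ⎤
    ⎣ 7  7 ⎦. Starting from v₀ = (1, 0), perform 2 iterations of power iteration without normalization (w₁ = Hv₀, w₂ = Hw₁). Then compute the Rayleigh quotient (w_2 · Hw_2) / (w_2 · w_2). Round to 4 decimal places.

w1 = Hv₀ = (3, 7)
w2 = Hw1 = (58, 70)
Hw2 = (664, 896)
w2·Hw2 = 58·664 + 70·896 = 101232; w2·w2 = 58·58 + 70·70 = 8264
λ ≈ 101232/8264 = 12.2498

λ ≈ 12.2498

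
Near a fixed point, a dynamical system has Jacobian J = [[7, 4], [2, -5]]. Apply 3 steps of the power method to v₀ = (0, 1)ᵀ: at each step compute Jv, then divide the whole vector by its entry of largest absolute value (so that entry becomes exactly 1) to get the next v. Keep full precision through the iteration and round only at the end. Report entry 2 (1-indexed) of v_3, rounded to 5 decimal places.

Jv0 = (4.000000, -5.000000); divide by -5.000000 → v1 = (-0.800000, 1.000000)
Jv1 = (-1.600000, -6.600000); divide by -6.600000 → v2 = (0.242424, 1.000000)
Jv2 = (5.696970, -4.515152); divide by 5.696970 → v3 = (1.000000, -0.792553)
Requested entry of v3: -149/188 = -0.79255

-0.79255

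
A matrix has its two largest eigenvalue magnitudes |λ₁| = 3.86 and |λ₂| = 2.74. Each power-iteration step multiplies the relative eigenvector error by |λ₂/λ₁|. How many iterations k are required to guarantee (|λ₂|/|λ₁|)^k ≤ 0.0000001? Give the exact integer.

|λ₂/λ₁| = 2.74/3.86 = 0.70984
Need k ≥ ln(0.0000001) / ln(0.70984) = -16.1181 / -0.3427 ≈ 47.031
Smallest integer k satisfying the bound: 48

48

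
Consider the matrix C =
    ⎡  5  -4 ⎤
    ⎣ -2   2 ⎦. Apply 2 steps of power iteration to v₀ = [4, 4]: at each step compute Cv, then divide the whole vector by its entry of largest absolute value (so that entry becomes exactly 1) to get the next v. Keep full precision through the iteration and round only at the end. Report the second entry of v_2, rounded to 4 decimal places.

Cv0 = (4.00000, 0.00000); divide by 4.00000 → v1 = (1.00000, 0.00000)
Cv1 = (5.00000, -2.00000); divide by 5.00000 → v2 = (1.00000, -0.40000)
Requested entry of v2: -8/20 = -0.4000

-0.4000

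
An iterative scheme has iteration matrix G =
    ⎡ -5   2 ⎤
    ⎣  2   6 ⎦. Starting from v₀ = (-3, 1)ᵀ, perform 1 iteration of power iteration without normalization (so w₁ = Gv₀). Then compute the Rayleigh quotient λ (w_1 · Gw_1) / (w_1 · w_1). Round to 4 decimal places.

w1 = Gv₀ = (17, 0)
Gw1 = (-85, 34)
w1·Gw1 = 17·(-85) + 0·34 = -1445; w1·w1 = 17·17 + 0·0 = 289
λ ≈ -1445/289 = -5.0000

λ ≈ -5.0000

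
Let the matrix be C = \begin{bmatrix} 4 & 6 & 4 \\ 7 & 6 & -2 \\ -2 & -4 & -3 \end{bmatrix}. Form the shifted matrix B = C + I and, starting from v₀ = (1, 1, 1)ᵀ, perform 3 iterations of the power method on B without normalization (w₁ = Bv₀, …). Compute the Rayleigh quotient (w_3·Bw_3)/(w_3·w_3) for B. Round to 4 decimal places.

B = C + I has rows (5, 6, 4); (7, 7, -2); (-2, -4, -2)
w1 = Bv₀ = (5·1 + 6·1 + 4·1; 7·1 + 7·1 + (-2)·1; (-2)·1 + (-4)·1 + (-2)·1) = (15, 12, -8)
w2 = Bw1 = (5·15 + 6·12 + 4·(-8); 7·15 + 7·12 + (-2)·(-8); (-2)·15 + (-4)·12 + (-2)·(-8)) = (115, 205, -62)
w3 = Bw2 = (1557, 2364, -926)
Bw3 = (18265, 29299, -10718)
w3·Bw3 = 107626309; w3·w3 = 8870221; μ ≈ 107626309/8870221 = 12.1334

μ ≈ 12.1334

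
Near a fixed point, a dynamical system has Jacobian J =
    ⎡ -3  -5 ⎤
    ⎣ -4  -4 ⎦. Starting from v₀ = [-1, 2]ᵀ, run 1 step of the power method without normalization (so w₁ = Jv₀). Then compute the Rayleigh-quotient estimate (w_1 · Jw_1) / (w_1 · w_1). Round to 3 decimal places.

λ ≈ -7.123

w1 = Jv₀ = (-7, -4)
Jw1 = (41, 44)
w1·Jw1 = (-7)·41 + (-4)·44 = -463; w1·w1 = (-7)·(-7) + (-4)·(-4) = 65
λ ≈ -463/65 = -7.123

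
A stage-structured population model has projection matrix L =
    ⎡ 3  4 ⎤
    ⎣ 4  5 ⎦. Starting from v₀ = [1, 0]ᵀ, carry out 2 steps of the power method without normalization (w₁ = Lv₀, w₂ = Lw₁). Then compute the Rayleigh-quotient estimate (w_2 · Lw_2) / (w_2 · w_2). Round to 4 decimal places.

w1 = Lv₀ = (3, 4)
w2 = Lw1 = (25, 32)
Lw2 = (203, 260)
w2·Lw2 = 25·203 + 32·260 = 13395; w2·w2 = 25·25 + 32·32 = 1649
λ ≈ 13395/1649 = 8.1231

λ ≈ 8.1231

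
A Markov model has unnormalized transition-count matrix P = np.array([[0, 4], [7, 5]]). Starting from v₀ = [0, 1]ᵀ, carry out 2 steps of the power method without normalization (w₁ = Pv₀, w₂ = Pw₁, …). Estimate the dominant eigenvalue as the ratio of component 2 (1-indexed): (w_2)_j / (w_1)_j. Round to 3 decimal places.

10.600

w1 = Pv₀ = (4, 5)
w2 = Pw1 = (20, 53)
Ratio at component: 53 / 5 = 10.600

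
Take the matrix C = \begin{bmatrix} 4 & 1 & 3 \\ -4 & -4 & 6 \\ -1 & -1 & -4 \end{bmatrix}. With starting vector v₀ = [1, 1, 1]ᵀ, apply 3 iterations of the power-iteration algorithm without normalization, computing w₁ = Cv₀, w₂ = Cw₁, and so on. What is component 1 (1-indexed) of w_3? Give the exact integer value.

w1 = Cv₀ = (8, -2, -6)
w2 = Cw1 = (12, -60, 18)
w3 = Cw2 = (42, 300, -24)
The requested component of w3 is 42.

42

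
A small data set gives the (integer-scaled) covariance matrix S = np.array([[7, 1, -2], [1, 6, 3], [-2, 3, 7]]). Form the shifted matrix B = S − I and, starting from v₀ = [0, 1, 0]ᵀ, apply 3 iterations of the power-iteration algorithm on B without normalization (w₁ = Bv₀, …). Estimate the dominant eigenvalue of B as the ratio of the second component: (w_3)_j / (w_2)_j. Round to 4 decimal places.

B = S − I has rows (6, 1, -2); (1, 5, 3); (-2, 3, 6)
w1 = Bv₀ = (6·0 + 1·1 + (-2)·0; 1·0 + 5·1 + 3·0; (-2)·0 + 3·1 + 6·0) = (1, 5, 3)
w2 = Bw1 = (6·1 + 1·5 + (-2)·3; 1·1 + 5·5 + 3·3; (-2)·1 + 3·5 + 6·3) = (5, 35, 31)
w3 = Bw2 = (3, 273, 281)
Ratio: 273/35 = 7.8000

7.8000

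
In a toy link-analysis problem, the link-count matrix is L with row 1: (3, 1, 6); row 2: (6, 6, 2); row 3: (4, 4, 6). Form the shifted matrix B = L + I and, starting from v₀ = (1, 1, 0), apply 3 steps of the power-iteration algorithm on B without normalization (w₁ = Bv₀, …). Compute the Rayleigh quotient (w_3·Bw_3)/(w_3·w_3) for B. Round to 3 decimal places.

B = L + I has rows (4, 1, 6); (6, 7, 2); (4, 4, 7)
w1 = Bv₀ = (5, 13, 8)
w2 = Bw1 = (81, 137, 128)
w3 = Bw2 = (1229, 1701, 1768)
Bw3 = (17225, 22817, 24096)
w3·Bw3 = 102582970; w3·w3 = 7529666; μ ≈ 102582970/7529666 = 13.624

13.624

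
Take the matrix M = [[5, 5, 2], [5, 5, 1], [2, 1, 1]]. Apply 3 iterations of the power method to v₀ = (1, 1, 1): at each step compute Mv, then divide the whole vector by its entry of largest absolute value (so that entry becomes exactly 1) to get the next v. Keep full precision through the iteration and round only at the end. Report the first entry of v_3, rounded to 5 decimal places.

Mv0 = (12.000000, 11.000000, 4.000000); divide by 12.000000 → v1 = (1.000000, 0.916667, 0.333333)
Mv1 = (10.250000, 9.916667, 3.250000); divide by 10.250000 → v2 = (1.000000, 0.967480, 0.317073)
Mv2 = (10.471545, 10.154472, 3.284553); divide by 10.471545 → v3 = (1.000000, 0.969720, 0.313665)
Requested entry of v3: 1288/1288 = 1.00000

1.00000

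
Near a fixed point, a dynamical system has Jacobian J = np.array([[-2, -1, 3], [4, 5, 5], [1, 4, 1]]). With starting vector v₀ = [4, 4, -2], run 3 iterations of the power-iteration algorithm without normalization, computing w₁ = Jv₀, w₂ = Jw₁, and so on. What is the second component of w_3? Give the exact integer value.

w1 = Jv₀ = (-18, 26, 18)
w2 = Jw1 = (64, 148, 104)
w3 = Jw2 = (36, 1516, 760)
The requested component of w3 is 1516.

1516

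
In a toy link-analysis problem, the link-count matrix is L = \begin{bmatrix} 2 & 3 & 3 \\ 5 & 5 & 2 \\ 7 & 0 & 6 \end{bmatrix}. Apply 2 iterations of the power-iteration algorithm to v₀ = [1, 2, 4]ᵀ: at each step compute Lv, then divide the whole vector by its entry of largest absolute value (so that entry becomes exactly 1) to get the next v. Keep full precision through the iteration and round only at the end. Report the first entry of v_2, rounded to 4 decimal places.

0.6196

Lv0 = (20.00000, 23.00000, 31.00000); divide by 31.00000 → v1 = (0.64516, 0.74194, 1.00000)
Lv1 = (6.51613, 8.93548, 10.51613); divide by 10.51613 → v2 = (0.61963, 0.84969, 1.00000)
Requested entry of v2: 202/326 = 0.6196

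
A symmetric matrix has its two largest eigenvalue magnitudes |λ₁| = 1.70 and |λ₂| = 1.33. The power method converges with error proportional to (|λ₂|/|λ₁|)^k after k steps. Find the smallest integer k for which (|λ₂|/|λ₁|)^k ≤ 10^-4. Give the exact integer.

|λ₂/λ₁| = 1.33/1.70 = 0.78235
Need k ≥ ln(10^-4) / ln(0.78235) = -9.2103 / -0.2454 ≈ 37.524
Smallest integer k satisfying the bound: 38

38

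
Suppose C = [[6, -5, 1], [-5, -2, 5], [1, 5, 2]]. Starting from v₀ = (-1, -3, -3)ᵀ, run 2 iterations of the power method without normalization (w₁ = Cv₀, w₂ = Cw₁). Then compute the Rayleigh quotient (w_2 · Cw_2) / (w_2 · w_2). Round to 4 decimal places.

w1 = Cv₀ = (6·(-1) + (-5)·(-3) + 1·(-3); (-5)·(-1) + (-2)·(-3) + 5·(-3); 1·(-1) + 5·(-3) + 2·(-3)) = (6, -4, -22)
w2 = Cw1 = (6·6 + (-5)·(-4) + 1·(-22); (-5)·6 + (-2)·(-4) + 5·(-22); 1·6 + 5·(-4) + 2·(-22)) = (34, -132, -58)
Cw2 = (806, -196, -742)
w2·Cw2 = 34·806 + (-132)·(-196) + (-58)·(-742) = 96312; w2·w2 = 34·34 + (-132)·(-132) + (-58)·(-58) = 21944
λ ≈ 96312/21944 = 4.3890

4.3890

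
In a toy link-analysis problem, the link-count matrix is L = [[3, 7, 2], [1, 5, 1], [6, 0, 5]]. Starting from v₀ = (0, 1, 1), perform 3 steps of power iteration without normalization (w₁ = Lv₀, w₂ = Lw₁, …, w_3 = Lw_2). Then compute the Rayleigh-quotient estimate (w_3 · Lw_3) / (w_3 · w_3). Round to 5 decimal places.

w1 = Lv₀ = (9, 6, 5)
w2 = Lw1 = (79, 44, 79)
w3 = Lw2 = (703, 378, 869)
Lw3 = (6493, 3462, 8563)
w3·Lw3 = 703·6493 + 378·3462 + 869·8563 = 13314462; w3·w3 = 703·703 + 378·378 + 869·869 = 1392254
λ ≈ 13314462/1392254 = 9.56324

λ ≈ 9.56324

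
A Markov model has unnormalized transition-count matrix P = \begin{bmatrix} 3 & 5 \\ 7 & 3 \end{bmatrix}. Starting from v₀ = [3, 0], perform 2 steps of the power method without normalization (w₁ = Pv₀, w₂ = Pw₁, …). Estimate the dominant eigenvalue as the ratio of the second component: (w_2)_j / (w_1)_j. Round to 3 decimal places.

6.000

w1 = Pv₀ = (3·3 + 5·0; 7·3 + 3·0) = (9, 21)
w2 = Pw1 = (3·9 + 5·21; 7·9 + 3·21) = (132, 126)
Ratio at component: 126 / 21 = 6.000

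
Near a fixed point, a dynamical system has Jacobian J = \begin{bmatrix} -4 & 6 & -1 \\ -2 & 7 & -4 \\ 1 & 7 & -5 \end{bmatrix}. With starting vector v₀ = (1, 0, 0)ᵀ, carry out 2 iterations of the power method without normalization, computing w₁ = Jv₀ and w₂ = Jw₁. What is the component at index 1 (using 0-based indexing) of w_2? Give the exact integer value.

w1 = Jv₀ = (-4, -2, 1)
w2 = Jw1 = (3, -10, -23)
The requested component of w2 is -10.

-10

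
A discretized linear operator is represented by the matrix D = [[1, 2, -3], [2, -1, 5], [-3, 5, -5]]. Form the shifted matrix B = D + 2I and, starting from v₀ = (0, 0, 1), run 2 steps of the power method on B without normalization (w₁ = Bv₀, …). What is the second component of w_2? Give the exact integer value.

B = D + 2I has rows (3, 2, -3); (2, 1, 5); (-3, 5, -3)
w1 = Bv₀ = (-3, 5, -3)
w2 = Bw1 = (10, -16, 43)
Requested component of w2: -16

-16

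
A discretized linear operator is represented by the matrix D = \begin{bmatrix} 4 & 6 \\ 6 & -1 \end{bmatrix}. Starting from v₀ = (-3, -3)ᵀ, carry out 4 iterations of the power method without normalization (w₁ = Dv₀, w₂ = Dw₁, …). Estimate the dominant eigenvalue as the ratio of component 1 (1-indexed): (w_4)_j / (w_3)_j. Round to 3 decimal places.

λ ≈ 7.590

w1 = Dv₀ = (-30, -15)
w2 = Dw1 = (-210, -165)
w3 = Dw2 = (-1830, -1095)
w4 = Dw3 = (-13890, -9885)
Ratio at component: -13890 / -1830 = 7.590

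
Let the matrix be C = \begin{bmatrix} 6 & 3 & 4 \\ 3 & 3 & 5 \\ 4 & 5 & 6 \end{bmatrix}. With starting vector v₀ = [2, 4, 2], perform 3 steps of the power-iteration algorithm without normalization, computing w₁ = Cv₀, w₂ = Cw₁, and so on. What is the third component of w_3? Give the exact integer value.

w1 = Cv₀ = (6·2 + 3·4 + 4·2; 3·2 + 3·4 + 5·2; 4·2 + 5·4 + 6·2) = (32, 28, 40)
w2 = Cw1 = (6·32 + 3·28 + 4·40; 3·32 + 3·28 + 5·40; 4·32 + 5·28 + 6·40) = (436, 380, 508)
w3 = Cw2 = (5788, 4988, 6692)
The requested component of w3 is 6692.

6692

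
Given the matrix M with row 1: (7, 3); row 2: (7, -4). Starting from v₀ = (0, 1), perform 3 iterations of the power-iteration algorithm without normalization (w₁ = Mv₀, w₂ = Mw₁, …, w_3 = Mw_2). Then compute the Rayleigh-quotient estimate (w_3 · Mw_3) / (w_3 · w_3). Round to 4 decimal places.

λ ≈ 0.9368

w1 = Mv₀ = (3, -4)
w2 = Mw1 = (9, 37)
w3 = Mw2 = (174, -85)
Mw3 = (963, 1558)
w3·Mw3 = 174·963 + (-85)·1558 = 35132; w3·w3 = 174·174 + (-85)·(-85) = 37501
λ ≈ 35132/37501 = 0.9368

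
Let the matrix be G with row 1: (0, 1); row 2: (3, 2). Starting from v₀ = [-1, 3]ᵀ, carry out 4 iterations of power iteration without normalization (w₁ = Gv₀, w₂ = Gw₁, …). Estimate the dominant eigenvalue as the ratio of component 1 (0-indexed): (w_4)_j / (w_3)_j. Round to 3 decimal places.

w1 = Gv₀ = (3, 3)
w2 = Gw1 = (3, 15)
w3 = Gw2 = (15, 39)
w4 = Gw3 = (39, 123)
Ratio at component: 123 / 39 = 3.154

λ ≈ 3.154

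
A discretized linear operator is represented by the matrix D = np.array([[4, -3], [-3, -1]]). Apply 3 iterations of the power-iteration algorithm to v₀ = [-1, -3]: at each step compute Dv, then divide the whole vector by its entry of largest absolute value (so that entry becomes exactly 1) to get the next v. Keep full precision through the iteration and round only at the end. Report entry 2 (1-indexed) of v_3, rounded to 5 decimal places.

Dv0 = (5.000000, 6.000000); divide by 6.000000 → v1 = (0.833333, 1.000000)
Dv1 = (0.333333, -3.500000); divide by -3.500000 → v2 = (-0.095238, 1.000000)
Dv2 = (-3.380952, -0.714286); divide by -3.380952 → v3 = (1.000000, 0.211268)
Requested entry of v3: 15/71 = 0.21127

0.21127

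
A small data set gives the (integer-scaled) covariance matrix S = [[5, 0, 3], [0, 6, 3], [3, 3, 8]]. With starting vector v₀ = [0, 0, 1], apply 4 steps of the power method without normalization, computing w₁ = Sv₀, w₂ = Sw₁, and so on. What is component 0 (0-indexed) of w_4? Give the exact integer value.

w1 = Sv₀ = (5·0 + 0·0 + 3·1; 0·0 + 6·0 + 3·1; 3·0 + 3·0 + 8·1) = (3, 3, 8)
w2 = Sw1 = (5·3 + 0·3 + 3·8; 0·3 + 6·3 + 3·8; 3·3 + 3·3 + 8·8) = (39, 42, 82)
w3 = Sw2 = (441, 498, 899)
w4 = Sw3 = (4902, 5685, 10009)
The requested component of w4 is 4902.

4902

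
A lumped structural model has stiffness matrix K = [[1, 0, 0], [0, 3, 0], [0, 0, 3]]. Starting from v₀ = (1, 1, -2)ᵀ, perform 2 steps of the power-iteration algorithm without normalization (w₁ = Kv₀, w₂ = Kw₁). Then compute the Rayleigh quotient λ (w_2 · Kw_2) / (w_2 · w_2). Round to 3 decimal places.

w1 = Kv₀ = (1, 3, -6)
w2 = Kw1 = (1, 9, -18)
Kw2 = (1, 27, -54)
w2·Kw2 = 1·1 + 9·27 + (-18)·(-54) = 1216; w2·w2 = 1·1 + 9·9 + (-18)·(-18) = 406
λ ≈ 1216/406 = 2.995

2.995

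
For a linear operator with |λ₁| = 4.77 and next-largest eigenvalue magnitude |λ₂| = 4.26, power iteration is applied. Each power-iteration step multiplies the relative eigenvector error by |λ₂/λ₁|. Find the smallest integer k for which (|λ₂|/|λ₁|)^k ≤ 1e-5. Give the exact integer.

|λ₂/λ₁| = 4.26/4.77 = 0.89308
Need k ≥ ln(1e-5) / ln(0.89308) = -11.5129 / -0.1131 ≈ 101.815
Smallest integer k satisfying the bound: 102

102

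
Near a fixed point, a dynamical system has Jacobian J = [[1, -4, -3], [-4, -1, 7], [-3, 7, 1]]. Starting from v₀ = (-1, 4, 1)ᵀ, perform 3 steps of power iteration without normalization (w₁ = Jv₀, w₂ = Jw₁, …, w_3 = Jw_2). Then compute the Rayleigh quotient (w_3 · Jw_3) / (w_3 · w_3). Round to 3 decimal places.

w1 = Jv₀ = (1·(-1) + (-4)·4 + (-3)·1; (-4)·(-1) + (-1)·4 + 7·1; (-3)·(-1) + 7·4 + 1·1) = (-20, 7, 32)
w2 = Jw1 = (1·(-20) + (-4)·7 + (-3)·32; (-4)·(-20) + (-1)·7 + 7·32; (-3)·(-20) + 7·7 + 1·32) = (-144, 297, 141)
w3 = Jw2 = (-1755, 1266, 2652)
Jw3 = (-14775, 24318, 16779)
w3·Jw3 = (-1755)·(-14775) + 1266·24318 + 2652·16779 = 101214621; w3·w3 = (-1755)·(-1755) + 1266·1266 + 2652·2652 = 11715885
λ ≈ 101214621/11715885 = 8.639

8.639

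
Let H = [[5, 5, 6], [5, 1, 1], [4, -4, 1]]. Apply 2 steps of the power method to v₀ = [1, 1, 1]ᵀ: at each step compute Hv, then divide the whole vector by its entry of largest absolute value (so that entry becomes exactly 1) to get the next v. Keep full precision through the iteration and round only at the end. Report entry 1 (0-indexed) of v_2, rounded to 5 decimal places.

0.72727

Hv0 = (16.000000, 7.000000, 1.000000); divide by 16.000000 → v1 = (1.000000, 0.437500, 0.062500)
Hv1 = (7.562500, 5.500000, 2.312500); divide by 7.562500 → v2 = (1.000000, 0.727273, 0.305785)
Requested entry of v2: 88/121 = 0.72727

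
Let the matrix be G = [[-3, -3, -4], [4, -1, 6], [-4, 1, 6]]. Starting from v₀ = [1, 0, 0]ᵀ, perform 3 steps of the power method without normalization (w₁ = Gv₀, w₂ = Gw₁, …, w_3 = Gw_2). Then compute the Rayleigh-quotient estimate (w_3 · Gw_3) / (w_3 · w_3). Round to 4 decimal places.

w1 = Gv₀ = ((-3)·1 + (-3)·0 + (-4)·0; 4·1 + (-1)·0 + 6·0; (-4)·1 + 1·0 + 6·0) = (-3, 4, -4)
w2 = Gw1 = ((-3)·(-3) + (-3)·4 + (-4)·(-4); 4·(-3) + (-1)·4 + 6·(-4); (-4)·(-3) + 1·4 + 6·(-4)) = (13, -40, -8)
w3 = Gw2 = (113, 44, -140)
Gw3 = (89, -432, -1248)
w3·Gw3 = 113·89 + 44·(-432) + (-140)·(-1248) = 165769; w3·w3 = 113·113 + 44·44 + (-140)·(-140) = 34305
λ ≈ 165769/34305 = 4.8322

4.8322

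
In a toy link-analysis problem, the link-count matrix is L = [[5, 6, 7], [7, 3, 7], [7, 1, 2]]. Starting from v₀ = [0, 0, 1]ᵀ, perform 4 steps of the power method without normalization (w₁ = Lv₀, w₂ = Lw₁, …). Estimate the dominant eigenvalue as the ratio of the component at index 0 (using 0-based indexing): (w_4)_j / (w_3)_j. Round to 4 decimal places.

w1 = Lv₀ = (5·0 + 6·0 + 7·1; 7·0 + 3·0 + 7·1; 7·0 + 1·0 + 2·1) = (7, 7, 2)
w2 = Lw1 = (5·7 + 6·7 + 7·2; 7·7 + 3·7 + 7·2; 7·7 + 1·7 + 2·2) = (91, 84, 60)
w3 = Lw2 = (1379, 1309, 841)
w4 = Lw3 = (20636, 19467, 12644)
Ratio at component: 20636 / 1379 = 14.9645

14.9645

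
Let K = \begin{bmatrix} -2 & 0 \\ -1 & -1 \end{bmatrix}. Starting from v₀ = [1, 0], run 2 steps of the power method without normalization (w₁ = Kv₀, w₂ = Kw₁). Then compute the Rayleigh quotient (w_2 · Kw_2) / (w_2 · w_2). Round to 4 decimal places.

-2.1200

w1 = Kv₀ = (-2, -1)
w2 = Kw1 = (4, 3)
Kw2 = (-8, -7)
w2·Kw2 = 4·(-8) + 3·(-7) = -53; w2·w2 = 4·4 + 3·3 = 25
λ ≈ -53/25 = -2.1200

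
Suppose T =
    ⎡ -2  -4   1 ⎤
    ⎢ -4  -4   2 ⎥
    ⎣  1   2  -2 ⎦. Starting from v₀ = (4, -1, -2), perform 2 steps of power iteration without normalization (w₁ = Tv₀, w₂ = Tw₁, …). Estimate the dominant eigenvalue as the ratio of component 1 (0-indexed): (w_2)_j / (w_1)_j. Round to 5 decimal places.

w1 = Tv₀ = (-6, -16, 6)
w2 = Tw1 = (82, 100, -50)
Ratio at component: 100 / -16 = -6.25000

-6.25000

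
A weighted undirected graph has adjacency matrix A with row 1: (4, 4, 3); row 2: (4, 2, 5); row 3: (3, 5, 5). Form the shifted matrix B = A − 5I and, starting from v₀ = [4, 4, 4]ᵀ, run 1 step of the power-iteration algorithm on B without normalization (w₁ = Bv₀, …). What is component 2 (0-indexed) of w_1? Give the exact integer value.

32

B = A − 5I has rows (-1, 4, 3); (4, -3, 5); (3, 5, 0)
w1 = Bv₀ = (24, 24, 32)
Requested component of w1: 32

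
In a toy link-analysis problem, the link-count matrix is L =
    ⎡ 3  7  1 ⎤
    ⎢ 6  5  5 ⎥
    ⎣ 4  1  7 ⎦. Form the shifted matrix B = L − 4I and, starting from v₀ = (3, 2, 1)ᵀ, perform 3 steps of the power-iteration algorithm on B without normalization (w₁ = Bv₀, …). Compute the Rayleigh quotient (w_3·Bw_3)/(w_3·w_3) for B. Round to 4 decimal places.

μ ≈ 8.8549

B = L − 4I has rows (-1, 7, 1); (6, 1, 5); (4, 1, 3)
w1 = Bv₀ = (12, 25, 17)
w2 = Bw1 = (180, 182, 124)
w3 = Bw2 = (1218, 1882, 1274)
Bw3 = (13230, 15560, 10576)
w3·Bw3 = 58871884; w3·w3 = 6648524; μ ≈ 58871884/6648524 = 8.8549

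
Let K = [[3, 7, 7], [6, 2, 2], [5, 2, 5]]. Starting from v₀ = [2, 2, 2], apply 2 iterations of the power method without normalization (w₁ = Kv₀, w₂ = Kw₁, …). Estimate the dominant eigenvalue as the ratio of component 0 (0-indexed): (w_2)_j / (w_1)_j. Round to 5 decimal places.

w1 = Kv₀ = (3·2 + 7·2 + 7·2; 6·2 + 2·2 + 2·2; 5·2 + 2·2 + 5·2) = (34, 20, 24)
w2 = Kw1 = (3·34 + 7·20 + 7·24; 6·34 + 2·20 + 2·24; 5·34 + 2·20 + 5·24) = (410, 292, 330)
Ratio at component: 410 / 34 = 12.05882

12.05882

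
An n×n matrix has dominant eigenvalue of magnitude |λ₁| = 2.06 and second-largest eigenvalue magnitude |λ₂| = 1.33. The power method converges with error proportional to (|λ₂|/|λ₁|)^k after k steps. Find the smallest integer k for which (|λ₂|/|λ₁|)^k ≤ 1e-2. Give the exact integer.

11

|λ₂/λ₁| = 1.33/2.06 = 0.64563
Need k ≥ ln(1e-2) / ln(0.64563) = -4.6052 / -0.4375 ≈ 10.525
Smallest integer k satisfying the bound: 11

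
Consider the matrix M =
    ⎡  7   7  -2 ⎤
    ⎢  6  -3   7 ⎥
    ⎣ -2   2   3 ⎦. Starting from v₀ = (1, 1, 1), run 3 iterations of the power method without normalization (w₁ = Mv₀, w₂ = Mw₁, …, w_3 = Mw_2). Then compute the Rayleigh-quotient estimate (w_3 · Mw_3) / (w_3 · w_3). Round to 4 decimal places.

w1 = Mv₀ = (12, 10, 3)
w2 = Mw1 = (148, 63, 5)
w3 = Mw2 = (1467, 734, -155)
Mw3 = (15717, 5515, -1931)
w3·Mw3 = 1467·15717 + 734·5515 + (-155)·(-1931) = 27404154; w3·w3 = 1467·1467 + 734·734 + (-155)·(-155) = 2714870
λ ≈ 27404154/2714870 = 10.0941

λ ≈ 10.0941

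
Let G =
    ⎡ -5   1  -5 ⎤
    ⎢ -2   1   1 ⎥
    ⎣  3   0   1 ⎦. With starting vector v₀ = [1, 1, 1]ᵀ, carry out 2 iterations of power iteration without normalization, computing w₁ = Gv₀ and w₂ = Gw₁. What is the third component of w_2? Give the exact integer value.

w1 = Gv₀ = ((-5)·1 + 1·1 + (-5)·1; (-2)·1 + 1·1 + 1·1; 3·1 + 0·1 + 1·1) = (-9, 0, 4)
w2 = Gw1 = ((-5)·(-9) + 1·0 + (-5)·4; (-2)·(-9) + 1·0 + 1·4; 3·(-9) + 0·0 + 1·4) = (25, 22, -23)
The requested component of w2 is -23.

-23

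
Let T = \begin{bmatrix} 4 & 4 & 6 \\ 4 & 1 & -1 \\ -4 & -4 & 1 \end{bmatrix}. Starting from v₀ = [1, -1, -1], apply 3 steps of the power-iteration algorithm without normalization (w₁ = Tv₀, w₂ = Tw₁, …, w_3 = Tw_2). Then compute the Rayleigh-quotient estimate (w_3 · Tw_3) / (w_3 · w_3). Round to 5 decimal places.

4.37707

w1 = Tv₀ = (4·1 + 4·(-1) + 6·(-1); 4·1 + 1·(-1) + (-1)·(-1); (-4)·1 + (-4)·(-1) + 1·(-1)) = (-6, 4, -1)
w2 = Tw1 = (4·(-6) + 4·4 + 6·(-1); 4·(-6) + 1·4 + (-1)·(-1); (-4)·(-6) + (-4)·4 + 1·(-1)) = (-14, -19, 7)
w3 = Tw2 = (-90, -82, 139)
Tw3 = (146, -581, 827)
w3·Tw3 = (-90)·146 + (-82)·(-581) + 139·827 = 149455; w3·w3 = (-90)·(-90) + (-82)·(-82) + 139·139 = 34145
λ ≈ 149455/34145 = 4.37707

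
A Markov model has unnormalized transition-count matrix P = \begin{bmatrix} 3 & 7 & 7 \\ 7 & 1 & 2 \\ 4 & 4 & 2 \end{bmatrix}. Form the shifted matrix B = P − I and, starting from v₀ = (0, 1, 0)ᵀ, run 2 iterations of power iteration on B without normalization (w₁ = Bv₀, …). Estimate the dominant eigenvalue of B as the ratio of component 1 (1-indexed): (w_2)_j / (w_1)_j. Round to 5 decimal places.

B = P − I has rows (2, 7, 7); (7, 0, 2); (4, 4, 1)
w1 = Bv₀ = (2·0 + 7·1 + 7·0; 7·0 + 0·1 + 2·0; 4·0 + 4·1 + 1·0) = (7, 0, 4)
w2 = Bw1 = (2·7 + 7·0 + 7·4; 7·7 + 0·0 + 2·4; 4·7 + 4·0 + 1·4) = (42, 57, 32)
Ratio: 42/7 = 6.00000

6.00000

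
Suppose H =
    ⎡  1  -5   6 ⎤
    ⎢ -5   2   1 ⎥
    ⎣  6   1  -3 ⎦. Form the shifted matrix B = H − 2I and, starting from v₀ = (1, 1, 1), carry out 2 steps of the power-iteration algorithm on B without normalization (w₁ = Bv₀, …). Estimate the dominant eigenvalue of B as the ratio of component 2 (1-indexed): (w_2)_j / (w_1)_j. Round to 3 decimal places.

B = H − 2I has rows (-1, -5, 6); (-5, 0, 1); (6, 1, -5)
w1 = Bv₀ = ((-1)·1 + (-5)·1 + 6·1; (-5)·1 + 0·1 + 1·1; 6·1 + 1·1 + (-5)·1) = (0, -4, 2)
w2 = Bw1 = ((-1)·0 + (-5)·(-4) + 6·2; (-5)·0 + 0·(-4) + 1·2; 6·0 + 1·(-4) + (-5)·2) = (32, 2, -14)
Ratio: 2/-4 = -0.500

μ ≈ -0.500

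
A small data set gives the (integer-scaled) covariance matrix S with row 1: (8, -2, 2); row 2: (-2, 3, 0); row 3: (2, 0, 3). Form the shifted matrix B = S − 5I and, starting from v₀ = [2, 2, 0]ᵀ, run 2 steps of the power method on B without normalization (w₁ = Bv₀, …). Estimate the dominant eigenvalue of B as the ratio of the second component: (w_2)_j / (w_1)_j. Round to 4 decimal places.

μ ≈ -1.5000

B = S − 5I has rows (3, -2, 2); (-2, -2, 0); (2, 0, -2)
w1 = Bv₀ = (2, -8, 4)
w2 = Bw1 = (30, 12, -4)
Ratio: 12/-8 = -1.5000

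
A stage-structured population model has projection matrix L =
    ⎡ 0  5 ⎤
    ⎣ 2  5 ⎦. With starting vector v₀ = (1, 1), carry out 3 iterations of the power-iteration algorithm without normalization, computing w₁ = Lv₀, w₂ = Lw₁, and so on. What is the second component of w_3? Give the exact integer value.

w1 = Lv₀ = (0·1 + 5·1; 2·1 + 5·1) = (5, 7)
w2 = Lw1 = (0·5 + 5·7; 2·5 + 5·7) = (35, 45)
w3 = Lw2 = (225, 295)
The requested component of w3 is 295.

295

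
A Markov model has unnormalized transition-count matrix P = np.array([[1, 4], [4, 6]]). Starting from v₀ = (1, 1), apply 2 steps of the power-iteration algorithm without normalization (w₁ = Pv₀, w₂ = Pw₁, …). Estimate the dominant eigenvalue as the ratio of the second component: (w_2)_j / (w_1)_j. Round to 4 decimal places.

8.0000

w1 = Pv₀ = (5, 10)
w2 = Pw1 = (45, 80)
Ratio at component: 80 / 10 = 8.0000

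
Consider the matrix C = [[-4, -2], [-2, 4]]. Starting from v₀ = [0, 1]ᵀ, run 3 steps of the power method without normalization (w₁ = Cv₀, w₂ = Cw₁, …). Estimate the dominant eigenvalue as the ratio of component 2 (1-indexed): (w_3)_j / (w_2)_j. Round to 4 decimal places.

4.0000

w1 = Cv₀ = ((-4)·0 + (-2)·1; (-2)·0 + 4·1) = (-2, 4)
w2 = Cw1 = ((-4)·(-2) + (-2)·4; (-2)·(-2) + 4·4) = (0, 20)
w3 = Cw2 = (-40, 80)
Ratio at component: 80 / 20 = 4.0000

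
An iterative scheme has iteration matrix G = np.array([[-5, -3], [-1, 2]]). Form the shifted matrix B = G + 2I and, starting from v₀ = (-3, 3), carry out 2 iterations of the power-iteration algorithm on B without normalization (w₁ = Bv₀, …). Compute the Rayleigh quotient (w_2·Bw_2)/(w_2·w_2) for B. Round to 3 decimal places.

3.400

B = G + 2I has rows (-3, -3); (-1, 4)
w1 = Bv₀ = ((-3)·(-3) + (-3)·3; (-1)·(-3) + 4·3) = (0, 15)
w2 = Bw1 = ((-3)·0 + (-3)·15; (-1)·0 + 4·15) = (-45, 60)
Bw2 = (-45, 285)
w2·Bw2 = 19125; w2·w2 = 5625; μ ≈ 19125/5625 = 3.400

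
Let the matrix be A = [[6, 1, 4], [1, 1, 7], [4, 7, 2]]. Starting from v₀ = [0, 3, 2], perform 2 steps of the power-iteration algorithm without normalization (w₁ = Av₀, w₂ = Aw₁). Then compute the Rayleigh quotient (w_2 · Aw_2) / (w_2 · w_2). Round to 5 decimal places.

w1 = Av₀ = (6·0 + 1·3 + 4·2; 1·0 + 1·3 + 7·2; 4·0 + 7·3 + 2·2) = (11, 17, 25)
w2 = Aw1 = (6·11 + 1·17 + 4·25; 1·11 + 1·17 + 7·25; 4·11 + 7·17 + 2·25) = (183, 203, 213)
Aw2 = (2153, 1877, 2579)
w2·Aw2 = 183·2153 + 203·1877 + 213·2579 = 1324357; w2·w2 = 183·183 + 203·203 + 213·213 = 120067
λ ≈ 1324357/120067 = 11.03015

λ ≈ 11.03015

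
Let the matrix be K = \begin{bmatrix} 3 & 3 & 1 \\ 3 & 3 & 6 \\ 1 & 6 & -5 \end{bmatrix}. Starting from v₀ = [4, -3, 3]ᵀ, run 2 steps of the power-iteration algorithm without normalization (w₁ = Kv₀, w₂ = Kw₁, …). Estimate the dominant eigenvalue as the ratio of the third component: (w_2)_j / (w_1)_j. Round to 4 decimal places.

-9.5517

w1 = Kv₀ = (6, 21, -29)
w2 = Kw1 = (52, -93, 277)
Ratio at component: 277 / -29 = -9.5517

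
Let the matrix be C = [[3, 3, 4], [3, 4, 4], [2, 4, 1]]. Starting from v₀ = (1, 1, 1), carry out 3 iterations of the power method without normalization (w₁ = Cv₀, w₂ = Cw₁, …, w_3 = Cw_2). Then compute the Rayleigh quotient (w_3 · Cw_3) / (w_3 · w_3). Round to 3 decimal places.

w1 = Cv₀ = (10, 11, 7)
w2 = Cw1 = (91, 102, 71)
w3 = Cw2 = (863, 965, 661)
Cw3 = (8128, 9093, 6247)
w3·Cw3 = 863·8128 + 965·9093 + 661·6247 = 19918476; w3·w3 = 863·863 + 965·965 + 661·661 = 2112915
λ ≈ 19918476/2112915 = 9.427

λ ≈ 9.427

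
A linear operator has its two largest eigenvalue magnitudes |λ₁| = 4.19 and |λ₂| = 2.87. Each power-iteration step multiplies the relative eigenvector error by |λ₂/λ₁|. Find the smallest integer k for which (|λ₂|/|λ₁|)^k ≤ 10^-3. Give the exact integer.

|λ₂/λ₁| = 2.87/4.19 = 0.68496
Need k ≥ ln(10^-3) / ln(0.68496) = -6.9078 / -0.3784 ≈ 18.256
Smallest integer k satisfying the bound: 19

19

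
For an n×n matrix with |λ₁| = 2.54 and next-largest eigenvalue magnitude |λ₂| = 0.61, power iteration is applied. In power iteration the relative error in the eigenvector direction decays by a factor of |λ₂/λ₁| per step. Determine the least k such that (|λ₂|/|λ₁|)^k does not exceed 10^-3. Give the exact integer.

|λ₂/λ₁| = 0.61/2.54 = 0.24016
Need k ≥ ln(10^-3) / ln(0.24016) = -6.9078 / -1.4265 ≈ 4.843
Smallest integer k satisfying the bound: 5

5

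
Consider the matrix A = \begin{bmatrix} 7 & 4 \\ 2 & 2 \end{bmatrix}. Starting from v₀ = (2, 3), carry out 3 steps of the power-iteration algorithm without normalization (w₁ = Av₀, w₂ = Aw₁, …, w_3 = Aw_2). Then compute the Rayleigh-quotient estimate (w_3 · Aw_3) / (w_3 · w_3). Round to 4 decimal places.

8.2758

w1 = Av₀ = (26, 10)
w2 = Aw1 = (222, 72)
w3 = Aw2 = (1842, 588)
Aw3 = (15246, 4860)
w3·Aw3 = 1842·15246 + 588·4860 = 30940812; w3·w3 = 1842·1842 + 588·588 = 3738708
λ ≈ 30940812/3738708 = 8.2758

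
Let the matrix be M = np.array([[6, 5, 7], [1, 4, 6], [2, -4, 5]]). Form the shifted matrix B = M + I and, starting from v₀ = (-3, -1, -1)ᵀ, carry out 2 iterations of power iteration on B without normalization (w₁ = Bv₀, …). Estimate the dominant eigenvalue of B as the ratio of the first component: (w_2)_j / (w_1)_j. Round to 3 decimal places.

B = M + I has rows (7, 5, 7); (1, 5, 6); (2, -4, 6)
w1 = Bv₀ = (-33, -14, -8)
w2 = Bw1 = (-357, -151, -58)
Ratio: -357/-33 = 10.818

10.818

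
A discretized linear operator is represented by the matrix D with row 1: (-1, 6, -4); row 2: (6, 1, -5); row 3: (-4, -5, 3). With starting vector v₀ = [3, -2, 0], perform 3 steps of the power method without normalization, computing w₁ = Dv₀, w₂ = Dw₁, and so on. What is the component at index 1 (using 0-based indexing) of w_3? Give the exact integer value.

780

w1 = Dv₀ = ((-1)·3 + 6·(-2) + (-4)·0; 6·3 + 1·(-2) + (-5)·0; (-4)·3 + (-5)·(-2) + 3·0) = (-15, 16, -2)
w2 = Dw1 = ((-1)·(-15) + 6·16 + (-4)·(-2); 6·(-15) + 1·16 + (-5)·(-2); (-4)·(-15) + (-5)·16 + 3·(-2)) = (119, -64, -26)
w3 = Dw2 = (-399, 780, -234)
The requested component of w3 is 780.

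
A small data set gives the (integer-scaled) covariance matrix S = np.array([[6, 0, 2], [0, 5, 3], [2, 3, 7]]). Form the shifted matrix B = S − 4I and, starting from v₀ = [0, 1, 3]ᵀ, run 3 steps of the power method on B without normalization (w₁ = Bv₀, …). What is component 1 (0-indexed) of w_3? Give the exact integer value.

B = S − 4I has rows (2, 0, 2); (0, 1, 3); (2, 3, 3)
w1 = Bv₀ = (6, 10, 12)
w2 = Bw1 = (36, 46, 78)
w3 = Bw2 = (228, 280, 444)
Requested component of w3: 280

280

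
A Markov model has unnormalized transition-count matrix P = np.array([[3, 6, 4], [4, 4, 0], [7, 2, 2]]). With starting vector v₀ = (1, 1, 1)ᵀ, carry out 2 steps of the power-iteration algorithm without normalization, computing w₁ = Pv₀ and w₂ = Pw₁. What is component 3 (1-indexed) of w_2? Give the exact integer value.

129

w1 = Pv₀ = (13, 8, 11)
w2 = Pw1 = (131, 84, 129)
The requested component of w2 is 129.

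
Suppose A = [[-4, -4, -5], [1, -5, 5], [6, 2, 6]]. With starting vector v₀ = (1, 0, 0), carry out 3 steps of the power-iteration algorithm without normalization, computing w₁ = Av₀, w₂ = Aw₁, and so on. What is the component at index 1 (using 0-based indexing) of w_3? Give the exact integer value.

w1 = Av₀ = (-4, 1, 6)
w2 = Aw1 = (-18, 21, 14)
w3 = Aw2 = (-82, -53, 18)
The requested component of w3 is -53.

-53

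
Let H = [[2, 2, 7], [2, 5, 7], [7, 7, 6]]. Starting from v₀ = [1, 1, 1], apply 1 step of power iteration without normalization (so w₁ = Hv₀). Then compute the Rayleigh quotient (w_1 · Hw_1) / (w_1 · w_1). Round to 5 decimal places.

15.67364

w1 = Hv₀ = (11, 14, 20)
Hw1 = (190, 232, 295)
w1·Hw1 = 11·190 + 14·232 + 20·295 = 11238; w1·w1 = 11·11 + 14·14 + 20·20 = 717
λ ≈ 11238/717 = 15.67364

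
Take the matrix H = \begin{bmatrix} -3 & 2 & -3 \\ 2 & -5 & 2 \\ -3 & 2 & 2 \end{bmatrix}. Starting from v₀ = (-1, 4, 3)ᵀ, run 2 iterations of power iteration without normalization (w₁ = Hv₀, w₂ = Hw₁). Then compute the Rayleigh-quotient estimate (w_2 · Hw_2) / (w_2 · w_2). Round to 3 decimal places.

-6.376

w1 = Hv₀ = ((-3)·(-1) + 2·4 + (-3)·3; 2·(-1) + (-5)·4 + 2·3; (-3)·(-1) + 2·4 + 2·3) = (2, -16, 17)
w2 = Hw1 = ((-3)·2 + 2·(-16) + (-3)·17; 2·2 + (-5)·(-16) + 2·17; (-3)·2 + 2·(-16) + 2·17) = (-89, 118, -4)
Hw2 = (515, -776, 495)
w2·Hw2 = (-89)·515 + 118·(-776) + (-4)·495 = -139383; w2·w2 = (-89)·(-89) + 118·118 + (-4)·(-4) = 21861
λ ≈ -139383/21861 = -6.376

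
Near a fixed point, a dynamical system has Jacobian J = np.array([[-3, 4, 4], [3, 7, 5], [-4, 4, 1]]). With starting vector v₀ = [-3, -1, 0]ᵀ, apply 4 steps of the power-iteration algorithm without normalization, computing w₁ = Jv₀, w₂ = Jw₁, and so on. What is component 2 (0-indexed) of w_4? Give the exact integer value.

-2232

w1 = Jv₀ = (5, -16, 8)
w2 = Jw1 = (-47, -57, -76)
w3 = Jw2 = (-391, -920, -116)
w4 = Jw3 = (-2971, -8193, -2232)
The requested component of w4 is -2232.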